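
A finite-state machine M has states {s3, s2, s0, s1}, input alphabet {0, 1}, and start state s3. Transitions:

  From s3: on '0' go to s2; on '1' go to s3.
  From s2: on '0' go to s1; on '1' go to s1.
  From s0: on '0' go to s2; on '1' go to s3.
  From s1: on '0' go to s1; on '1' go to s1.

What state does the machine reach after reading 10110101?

start at s3
read '1': s3 → s3
read '0': s3 → s2
read '1': s2 → s1
read '1': s1 → s1
read '0': s1 → s1
read '1': s1 → s1
read '0': s1 → s1
read '1': s1 → s1

s1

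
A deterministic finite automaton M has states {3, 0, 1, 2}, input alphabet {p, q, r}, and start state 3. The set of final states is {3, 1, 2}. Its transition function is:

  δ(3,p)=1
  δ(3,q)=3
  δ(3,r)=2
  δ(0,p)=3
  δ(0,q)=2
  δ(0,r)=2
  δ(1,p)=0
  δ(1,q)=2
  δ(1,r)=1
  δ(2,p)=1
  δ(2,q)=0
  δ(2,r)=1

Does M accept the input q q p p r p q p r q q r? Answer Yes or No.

Yes

3 → 3 → 3 → 1 → 0 → 2 → 1 → 2 → 1 → 1 → 2 → 0 → 2
End state 2 is accepting.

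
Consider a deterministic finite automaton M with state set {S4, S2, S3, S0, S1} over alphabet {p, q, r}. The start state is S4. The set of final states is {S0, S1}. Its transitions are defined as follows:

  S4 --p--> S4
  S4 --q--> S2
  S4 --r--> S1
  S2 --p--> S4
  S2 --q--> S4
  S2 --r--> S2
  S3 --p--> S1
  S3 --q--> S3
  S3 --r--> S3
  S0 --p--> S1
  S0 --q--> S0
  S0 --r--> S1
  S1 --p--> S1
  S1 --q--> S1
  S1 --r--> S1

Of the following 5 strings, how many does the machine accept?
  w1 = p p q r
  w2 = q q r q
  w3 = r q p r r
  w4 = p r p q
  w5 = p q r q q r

3

w1: Trace: S4 -p-> S4 -p-> S4 -q-> S2 -r-> S2  → end S2, rejected
w2: Trace: S4 -q-> S2 -q-> S4 -r-> S1 -q-> S1  → end S1, accepted
w3: Trace: S4 -r-> S1 -q-> S1 -p-> S1 -r-> S1 -r-> S1  → end S1, accepted
w4: Trace: S4 -p-> S4 -r-> S1 -p-> S1 -q-> S1  → end S1, accepted
w5: Trace: S4 -p-> S4 -q-> S2 -r-> S2 -q-> S4 -q-> S2 -r-> S2  → end S2, rejected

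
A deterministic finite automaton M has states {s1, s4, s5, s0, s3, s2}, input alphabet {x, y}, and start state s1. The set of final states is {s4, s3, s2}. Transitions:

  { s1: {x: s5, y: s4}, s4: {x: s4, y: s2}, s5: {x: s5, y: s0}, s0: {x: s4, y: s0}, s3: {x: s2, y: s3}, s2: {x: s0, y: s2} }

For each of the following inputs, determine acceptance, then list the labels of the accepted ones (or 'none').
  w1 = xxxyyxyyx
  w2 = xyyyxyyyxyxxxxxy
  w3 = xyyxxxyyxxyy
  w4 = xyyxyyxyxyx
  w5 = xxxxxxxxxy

w1: s1 → s5 → s5 → s5 → s0 → s0 → s4 → s2 → s2 → s0  → end s0, rejected
w2: s1 → s5 → s0 → s0 → s0 → s4 → s2 → s2 → s2 → s0 → s0 → s4 → s4 → s4 → s4 → s4 → s2  → end s2, accepted
w3: s1 → s5 → s0 → s0 → s4 → s4 → s4 → s2 → s2 → s0 → s4 → s2 → s2  → end s2, accepted
w4: s1 → s5 → s0 → s0 → s4 → s2 → s2 → s0 → s0 → s4 → s2 → s0  → end s0, rejected
w5: s1 → s5 → s5 → s5 → s5 → s5 → s5 → s5 → s5 → s5 → s0  → end s0, rejected

w2, w3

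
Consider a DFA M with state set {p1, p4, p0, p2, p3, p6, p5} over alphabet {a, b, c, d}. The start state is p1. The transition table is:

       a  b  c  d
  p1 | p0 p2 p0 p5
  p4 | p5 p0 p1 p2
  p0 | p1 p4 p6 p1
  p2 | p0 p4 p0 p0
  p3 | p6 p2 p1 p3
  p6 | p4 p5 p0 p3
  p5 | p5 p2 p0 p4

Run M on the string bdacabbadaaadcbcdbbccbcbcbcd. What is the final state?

p5

start at p1
read 'b': p1 → p2
read 'd': p2 → p0
read 'a': p0 → p1
read 'c': p1 → p0
read 'a': p0 → p1
read 'b': p1 → p2
read 'b': p2 → p4
read 'a': p4 → p5
read 'd': p5 → p4
read 'a': p4 → p5
read 'a': p5 → p5
read 'a': p5 → p5
read 'd': p5 → p4
read 'c': p4 → p1
read 'b': p1 → p2
read 'c': p2 → p0
read 'd': p0 → p1
read 'b': p1 → p2
read 'b': p2 → p4
read 'c': p4 → p1
read 'c': p1 → p0
read 'b': p0 → p4
read 'c': p4 → p1
read 'b': p1 → p2
read 'c': p2 → p0
read 'b': p0 → p4
read 'c': p4 → p1
read 'd': p1 → p5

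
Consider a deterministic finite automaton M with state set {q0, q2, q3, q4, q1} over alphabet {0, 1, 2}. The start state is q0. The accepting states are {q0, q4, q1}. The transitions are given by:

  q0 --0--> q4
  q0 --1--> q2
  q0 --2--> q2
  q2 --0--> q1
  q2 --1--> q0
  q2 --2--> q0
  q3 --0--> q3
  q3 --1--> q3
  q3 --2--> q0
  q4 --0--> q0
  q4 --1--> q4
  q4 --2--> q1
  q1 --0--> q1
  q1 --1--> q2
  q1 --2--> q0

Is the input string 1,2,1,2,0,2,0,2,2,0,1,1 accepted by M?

Trace: q0 -1-> q2 -2-> q0 -1-> q2 -2-> q0 -0-> q4 -2-> q1 -0-> q1 -2-> q0 -2-> q2 -0-> q1 -1-> q2 -1-> q0
End state q0 is accepting.

Yes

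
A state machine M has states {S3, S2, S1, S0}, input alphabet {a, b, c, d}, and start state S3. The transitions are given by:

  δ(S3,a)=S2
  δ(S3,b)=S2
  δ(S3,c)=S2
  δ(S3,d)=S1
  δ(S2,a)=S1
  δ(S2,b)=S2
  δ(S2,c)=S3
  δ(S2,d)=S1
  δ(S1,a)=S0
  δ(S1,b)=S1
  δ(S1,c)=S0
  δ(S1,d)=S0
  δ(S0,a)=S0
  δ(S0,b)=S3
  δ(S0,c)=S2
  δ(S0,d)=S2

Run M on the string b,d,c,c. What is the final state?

start at S3
read 'b': S3 → S2
read 'd': S2 → S1
read 'c': S1 → S0
read 'c': S0 → S2

S2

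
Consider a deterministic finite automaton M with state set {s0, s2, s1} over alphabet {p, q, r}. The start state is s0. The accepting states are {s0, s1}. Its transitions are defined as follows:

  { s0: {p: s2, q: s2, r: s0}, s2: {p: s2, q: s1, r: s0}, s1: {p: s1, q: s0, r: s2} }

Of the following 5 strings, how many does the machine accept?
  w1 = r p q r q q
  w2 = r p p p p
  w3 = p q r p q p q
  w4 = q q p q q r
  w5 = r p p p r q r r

w1: s0 → s0 → s2 → s1 → s2 → s1 → s0  → end s0, accepted
w2: s0 → s0 → s2 → s2 → s2 → s2  → end s2, rejected
w3: s0 → s2 → s1 → s2 → s2 → s1 → s1 → s0  → end s0, accepted
w4: s0 → s2 → s1 → s1 → s0 → s2 → s0  → end s0, accepted
w5: s0 → s0 → s2 → s2 → s2 → s0 → s2 → s0 → s0  → end s0, accepted

4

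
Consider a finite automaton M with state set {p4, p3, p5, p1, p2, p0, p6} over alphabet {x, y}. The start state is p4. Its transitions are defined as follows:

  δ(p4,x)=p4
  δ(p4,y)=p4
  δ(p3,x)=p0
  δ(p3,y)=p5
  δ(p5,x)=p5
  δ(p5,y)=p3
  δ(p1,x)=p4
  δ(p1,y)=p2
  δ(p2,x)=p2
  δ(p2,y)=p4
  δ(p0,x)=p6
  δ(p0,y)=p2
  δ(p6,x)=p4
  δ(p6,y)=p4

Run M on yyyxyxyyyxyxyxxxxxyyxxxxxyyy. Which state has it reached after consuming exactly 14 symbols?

Trace: p4 -y-> p4 -y-> p4 -y-> p4 -x-> p4 -y-> p4 -x-> p4 -y-> p4 -y-> p4 -y-> p4 -x-> p4 -y-> p4 -x-> p4 -y-> p4 -x-> p4
After 14 symbols: p4.

p4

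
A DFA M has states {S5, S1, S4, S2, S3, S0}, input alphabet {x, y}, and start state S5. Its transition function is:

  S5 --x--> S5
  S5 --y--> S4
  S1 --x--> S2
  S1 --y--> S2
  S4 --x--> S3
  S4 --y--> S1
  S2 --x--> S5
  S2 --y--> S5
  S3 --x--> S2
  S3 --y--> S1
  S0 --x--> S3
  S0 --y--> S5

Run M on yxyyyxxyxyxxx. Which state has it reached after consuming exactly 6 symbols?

S5 → S4 → S3 → S1 → S2 → S5 → S5
After 6 symbols: S5.

S5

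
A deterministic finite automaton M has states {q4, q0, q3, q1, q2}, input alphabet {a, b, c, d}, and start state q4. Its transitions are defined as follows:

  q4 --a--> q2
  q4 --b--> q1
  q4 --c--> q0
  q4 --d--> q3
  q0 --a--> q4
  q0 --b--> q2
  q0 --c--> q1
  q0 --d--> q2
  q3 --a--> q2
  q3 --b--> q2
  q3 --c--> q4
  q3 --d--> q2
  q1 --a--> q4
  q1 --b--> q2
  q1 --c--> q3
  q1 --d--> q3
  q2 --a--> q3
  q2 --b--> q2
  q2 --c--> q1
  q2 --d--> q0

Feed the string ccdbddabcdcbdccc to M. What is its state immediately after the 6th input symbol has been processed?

q2

Trace: q4 -c-> q0 -c-> q1 -d-> q3 -b-> q2 -d-> q0 -d-> q2
After 6 symbols: q2.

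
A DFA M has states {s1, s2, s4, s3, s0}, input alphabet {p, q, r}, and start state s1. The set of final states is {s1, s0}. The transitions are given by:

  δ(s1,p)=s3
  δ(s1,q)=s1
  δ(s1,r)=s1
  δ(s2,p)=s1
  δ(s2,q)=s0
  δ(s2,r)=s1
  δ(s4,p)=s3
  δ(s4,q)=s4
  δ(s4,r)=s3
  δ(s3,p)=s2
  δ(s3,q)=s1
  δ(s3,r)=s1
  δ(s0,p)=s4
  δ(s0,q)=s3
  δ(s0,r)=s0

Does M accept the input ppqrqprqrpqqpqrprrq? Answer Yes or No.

Yes

Trace: s1 -p-> s3 -p-> s2 -q-> s0 -r-> s0 -q-> s3 -p-> s2 -r-> s1 -q-> s1 -r-> s1 -p-> s3 -q-> s1 -q-> s1 -p-> s3 -q-> s1 -r-> s1 -p-> s3 -r-> s1 -r-> s1 -q-> s1
End state s1 is accepting.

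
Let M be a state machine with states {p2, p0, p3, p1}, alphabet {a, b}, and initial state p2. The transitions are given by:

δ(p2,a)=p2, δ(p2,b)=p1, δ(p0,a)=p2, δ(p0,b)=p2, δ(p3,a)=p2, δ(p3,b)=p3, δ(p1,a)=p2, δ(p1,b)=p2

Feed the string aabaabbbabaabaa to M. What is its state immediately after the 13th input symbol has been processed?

p2 → p2 → p2 → p1 → p2 → p2 → p1 → p2 → p1 → p2 → p1 → p2 → p2 → p1
After 13 symbols: p1.

p1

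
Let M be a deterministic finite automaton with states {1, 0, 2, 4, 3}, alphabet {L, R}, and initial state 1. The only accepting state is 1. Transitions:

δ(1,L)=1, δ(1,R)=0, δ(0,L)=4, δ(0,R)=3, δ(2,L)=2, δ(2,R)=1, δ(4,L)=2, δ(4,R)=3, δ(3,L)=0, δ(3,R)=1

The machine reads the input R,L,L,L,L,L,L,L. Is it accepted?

1 → 0 → 4 → 2 → 2 → 2 → 2 → 2 → 2
End state 2 is not accepting.

No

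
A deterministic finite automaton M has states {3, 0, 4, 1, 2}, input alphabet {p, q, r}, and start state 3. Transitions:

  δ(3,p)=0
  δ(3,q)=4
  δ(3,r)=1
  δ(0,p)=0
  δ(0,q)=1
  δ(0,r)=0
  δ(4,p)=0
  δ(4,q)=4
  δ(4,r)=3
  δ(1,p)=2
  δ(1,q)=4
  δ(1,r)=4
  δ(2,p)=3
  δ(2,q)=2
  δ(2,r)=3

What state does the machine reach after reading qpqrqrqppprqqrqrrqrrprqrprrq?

Trace: 3 -q-> 4 -p-> 0 -q-> 1 -r-> 4 -q-> 4 -r-> 3 -q-> 4 -p-> 0 -p-> 0 -p-> 0 -r-> 0 -q-> 1 -q-> 4 -r-> 3 -q-> 4 -r-> 3 -r-> 1 -q-> 4 -r-> 3 -r-> 1 -p-> 2 -r-> 3 -q-> 4 -r-> 3 -p-> 0 -r-> 0 -r-> 0 -q-> 1

1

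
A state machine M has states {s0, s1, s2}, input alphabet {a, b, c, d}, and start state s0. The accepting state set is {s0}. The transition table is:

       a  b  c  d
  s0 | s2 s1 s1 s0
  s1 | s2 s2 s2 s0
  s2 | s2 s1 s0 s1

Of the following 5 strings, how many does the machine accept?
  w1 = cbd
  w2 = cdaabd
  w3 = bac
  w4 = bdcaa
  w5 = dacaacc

2

w1:
  start at s0
  read 'c': s0 → s1
  read 'b': s1 → s2
  read 'd': s2 → s1
  end s1, rejected
w2:
  start at s0
  read 'c': s0 → s1
  read 'd': s1 → s0
  read 'a': s0 → s2
  read 'a': s2 → s2
  read 'b': s2 → s1
  read 'd': s1 → s0
  end s0, accepted
w3:
  start at s0
  read 'b': s0 → s1
  read 'a': s1 → s2
  read 'c': s2 → s0
  end s0, accepted
w4:
  start at s0
  read 'b': s0 → s1
  read 'd': s1 → s0
  read 'c': s0 → s1
  read 'a': s1 → s2
  read 'a': s2 → s2
  end s2, rejected
w5:
  start at s0
  read 'd': s0 → s0
  read 'a': s0 → s2
  read 'c': s2 → s0
  read 'a': s0 → s2
  read 'a': s2 → s2
  read 'c': s2 → s0
  read 'c': s0 → s1
  end s1, rejected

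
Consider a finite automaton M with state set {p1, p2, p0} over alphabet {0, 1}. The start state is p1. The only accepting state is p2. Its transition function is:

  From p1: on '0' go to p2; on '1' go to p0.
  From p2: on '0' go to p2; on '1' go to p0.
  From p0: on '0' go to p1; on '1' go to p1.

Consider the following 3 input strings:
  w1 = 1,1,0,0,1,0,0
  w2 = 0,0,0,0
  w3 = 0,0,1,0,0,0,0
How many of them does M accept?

w1: p1 → p0 → p1 → p2 → p2 → p0 → p1 → p2  → end p2, accepted
w2: p1 → p2 → p2 → p2 → p2  → end p2, accepted
w3: p1 → p2 → p2 → p0 → p1 → p2 → p2 → p2  → end p2, accepted

3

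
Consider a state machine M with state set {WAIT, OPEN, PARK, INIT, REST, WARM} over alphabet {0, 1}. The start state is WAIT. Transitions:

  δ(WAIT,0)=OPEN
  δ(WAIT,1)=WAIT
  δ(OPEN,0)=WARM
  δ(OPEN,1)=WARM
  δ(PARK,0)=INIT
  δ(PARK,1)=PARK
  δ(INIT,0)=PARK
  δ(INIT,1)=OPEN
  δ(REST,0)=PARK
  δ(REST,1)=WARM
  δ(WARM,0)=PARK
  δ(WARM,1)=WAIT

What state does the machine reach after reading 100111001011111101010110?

PARK

WAIT → WAIT → OPEN → WARM → WAIT → WAIT → WAIT → OPEN → WARM → WAIT → OPEN → WARM → WAIT → WAIT → WAIT → WAIT → WAIT → OPEN → WARM → PARK → PARK → INIT → OPEN → WARM → PARK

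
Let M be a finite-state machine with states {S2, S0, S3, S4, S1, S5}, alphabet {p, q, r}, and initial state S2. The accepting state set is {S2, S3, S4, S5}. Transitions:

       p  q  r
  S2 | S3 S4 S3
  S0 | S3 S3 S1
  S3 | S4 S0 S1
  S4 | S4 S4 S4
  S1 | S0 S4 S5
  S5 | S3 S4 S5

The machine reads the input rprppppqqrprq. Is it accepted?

Yes

S2 → S3 → S4 → S4 → S4 → S4 → S4 → S4 → S4 → S4 → S4 → S4 → S4 → S4
End state S4 is accepting.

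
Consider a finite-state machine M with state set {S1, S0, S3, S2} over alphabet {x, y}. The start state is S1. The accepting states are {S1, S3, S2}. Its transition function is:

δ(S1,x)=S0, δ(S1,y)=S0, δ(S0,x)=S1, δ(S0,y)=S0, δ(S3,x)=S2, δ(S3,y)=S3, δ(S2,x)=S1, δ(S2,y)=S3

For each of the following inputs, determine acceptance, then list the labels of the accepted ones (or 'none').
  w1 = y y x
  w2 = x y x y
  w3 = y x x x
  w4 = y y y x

w1, w3, w4

w1: S1 → S0 → S0 → S1  → end S1, accepted
w2: S1 → S0 → S0 → S1 → S0  → end S0, rejected
w3: S1 → S0 → S1 → S0 → S1  → end S1, accepted
w4: S1 → S0 → S0 → S0 → S1  → end S1, accepted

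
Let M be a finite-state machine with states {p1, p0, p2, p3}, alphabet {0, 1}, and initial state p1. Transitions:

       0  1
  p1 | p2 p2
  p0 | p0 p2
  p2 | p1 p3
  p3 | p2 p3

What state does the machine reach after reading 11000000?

Trace: p1 -1-> p2 -1-> p3 -0-> p2 -0-> p1 -0-> p2 -0-> p1 -0-> p2 -0-> p1

p1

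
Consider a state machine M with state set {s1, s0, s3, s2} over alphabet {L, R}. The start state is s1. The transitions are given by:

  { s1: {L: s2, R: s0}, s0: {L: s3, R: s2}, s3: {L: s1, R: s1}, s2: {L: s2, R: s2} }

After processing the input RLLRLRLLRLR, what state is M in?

Trace: s1 -R-> s0 -L-> s3 -L-> s1 -R-> s0 -L-> s3 -R-> s1 -L-> s2 -L-> s2 -R-> s2 -L-> s2 -R-> s2

s2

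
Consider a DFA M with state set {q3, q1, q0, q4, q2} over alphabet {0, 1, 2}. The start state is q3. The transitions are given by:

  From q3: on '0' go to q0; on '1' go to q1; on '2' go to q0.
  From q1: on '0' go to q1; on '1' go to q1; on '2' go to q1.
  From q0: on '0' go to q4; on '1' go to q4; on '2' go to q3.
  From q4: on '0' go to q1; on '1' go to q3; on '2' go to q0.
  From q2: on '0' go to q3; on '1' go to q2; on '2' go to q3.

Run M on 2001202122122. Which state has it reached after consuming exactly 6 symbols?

q1

q3 → q0 → q4 → q1 → q1 → q1 → q1
After 6 symbols: q1.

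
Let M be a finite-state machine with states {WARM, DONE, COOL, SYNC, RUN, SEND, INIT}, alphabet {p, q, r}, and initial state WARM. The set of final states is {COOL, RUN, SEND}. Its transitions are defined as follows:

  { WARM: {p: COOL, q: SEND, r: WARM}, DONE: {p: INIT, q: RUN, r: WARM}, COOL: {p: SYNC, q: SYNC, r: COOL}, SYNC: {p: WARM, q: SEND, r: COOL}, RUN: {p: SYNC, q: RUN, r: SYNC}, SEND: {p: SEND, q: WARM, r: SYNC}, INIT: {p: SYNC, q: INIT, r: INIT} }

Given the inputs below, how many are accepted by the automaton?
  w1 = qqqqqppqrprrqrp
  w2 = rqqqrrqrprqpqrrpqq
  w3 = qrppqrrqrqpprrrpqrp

w1: Trace: WARM -q-> SEND -q-> WARM -q-> SEND -q-> WARM -q-> SEND -p-> SEND -p-> SEND -q-> WARM -r-> WARM -p-> COOL -r-> COOL -r-> COOL -q-> SYNC -r-> COOL -p-> SYNC  → end SYNC, rejected
w2: Trace: WARM -r-> WARM -q-> SEND -q-> WARM -q-> SEND -r-> SYNC -r-> COOL -q-> SYNC -r-> COOL -p-> SYNC -r-> COOL -q-> SYNC -p-> WARM -q-> SEND -r-> SYNC -r-> COOL -p-> SYNC -q-> SEND -q-> WARM  → end WARM, rejected
w3: Trace: WARM -q-> SEND -r-> SYNC -p-> WARM -p-> COOL -q-> SYNC -r-> COOL -r-> COOL -q-> SYNC -r-> COOL -q-> SYNC -p-> WARM -p-> COOL -r-> COOL -r-> COOL -r-> COOL -p-> SYNC -q-> SEND -r-> SYNC -p-> WARM  → end WARM, rejected

0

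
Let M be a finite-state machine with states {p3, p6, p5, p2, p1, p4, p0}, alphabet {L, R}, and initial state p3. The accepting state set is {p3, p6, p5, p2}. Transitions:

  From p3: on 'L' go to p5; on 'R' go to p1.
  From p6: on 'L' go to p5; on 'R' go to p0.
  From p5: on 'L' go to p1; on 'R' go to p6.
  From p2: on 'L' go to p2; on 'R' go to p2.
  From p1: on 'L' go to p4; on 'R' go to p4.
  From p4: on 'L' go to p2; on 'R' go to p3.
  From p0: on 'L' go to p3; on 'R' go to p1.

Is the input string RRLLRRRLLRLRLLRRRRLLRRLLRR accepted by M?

Yes

p3 → p1 → p4 → p2 → p2 → p2 → p2 → p2 → p2 → p2 → p2 → p2 → p2 → p2 → p2 → p2 → p2 → p2 → p2 → p2 → p2 → p2 → p2 → p2 → p2 → p2 → p2
End state p2 is accepting.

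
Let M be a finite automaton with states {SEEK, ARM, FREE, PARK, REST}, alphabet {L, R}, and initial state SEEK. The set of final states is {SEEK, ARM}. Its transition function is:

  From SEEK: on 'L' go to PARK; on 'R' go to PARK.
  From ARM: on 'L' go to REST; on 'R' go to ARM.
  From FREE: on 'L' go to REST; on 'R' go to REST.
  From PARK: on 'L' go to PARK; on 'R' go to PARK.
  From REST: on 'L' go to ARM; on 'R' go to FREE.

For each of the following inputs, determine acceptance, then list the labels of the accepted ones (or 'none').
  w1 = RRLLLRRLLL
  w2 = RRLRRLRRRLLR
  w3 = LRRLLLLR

none

w1: SEEK → PARK → PARK → PARK → PARK → PARK → PARK → PARK → PARK → PARK → PARK  → end PARK, rejected
w2: SEEK → PARK → PARK → PARK → PARK → PARK → PARK → PARK → PARK → PARK → PARK → PARK → PARK  → end PARK, rejected
w3: SEEK → PARK → PARK → PARK → PARK → PARK → PARK → PARK → PARK  → end PARK, rejected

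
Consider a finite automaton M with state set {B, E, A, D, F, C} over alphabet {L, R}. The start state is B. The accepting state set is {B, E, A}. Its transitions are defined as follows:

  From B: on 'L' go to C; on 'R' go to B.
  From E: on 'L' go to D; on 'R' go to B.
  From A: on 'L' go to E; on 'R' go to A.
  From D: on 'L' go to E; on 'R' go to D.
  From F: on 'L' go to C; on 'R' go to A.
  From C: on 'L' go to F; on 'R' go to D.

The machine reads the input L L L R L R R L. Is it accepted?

No

Trace: B -L-> C -L-> F -L-> C -R-> D -L-> E -R-> B -R-> B -L-> C
End state C is not accepting.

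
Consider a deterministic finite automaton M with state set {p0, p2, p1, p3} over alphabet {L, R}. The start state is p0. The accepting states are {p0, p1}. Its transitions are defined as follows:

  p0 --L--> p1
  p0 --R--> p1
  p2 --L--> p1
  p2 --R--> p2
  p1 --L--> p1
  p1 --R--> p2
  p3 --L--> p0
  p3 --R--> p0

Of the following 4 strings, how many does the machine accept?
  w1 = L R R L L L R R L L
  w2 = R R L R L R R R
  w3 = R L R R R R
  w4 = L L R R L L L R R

1

w1: p0 → p1 → p2 → p2 → p1 → p1 → p1 → p2 → p2 → p1 → p1  → end p1, accepted
w2: p0 → p1 → p2 → p1 → p2 → p1 → p2 → p2 → p2  → end p2, rejected
w3: p0 → p1 → p1 → p2 → p2 → p2 → p2  → end p2, rejected
w4: p0 → p1 → p1 → p2 → p2 → p1 → p1 → p1 → p2 → p2  → end p2, rejected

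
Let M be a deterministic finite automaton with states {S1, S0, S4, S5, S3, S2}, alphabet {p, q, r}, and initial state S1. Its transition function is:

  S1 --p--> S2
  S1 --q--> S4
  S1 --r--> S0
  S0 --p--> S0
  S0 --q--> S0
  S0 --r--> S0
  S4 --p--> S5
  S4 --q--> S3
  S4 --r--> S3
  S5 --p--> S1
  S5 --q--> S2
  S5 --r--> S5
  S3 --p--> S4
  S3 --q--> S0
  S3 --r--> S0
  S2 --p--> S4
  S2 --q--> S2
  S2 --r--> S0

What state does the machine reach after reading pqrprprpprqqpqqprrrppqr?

Trace: S1 -p-> S2 -q-> S2 -r-> S0 -p-> S0 -r-> S0 -p-> S0 -r-> S0 -p-> S0 -p-> S0 -r-> S0 -q-> S0 -q-> S0 -p-> S0 -q-> S0 -q-> S0 -p-> S0 -r-> S0 -r-> S0 -r-> S0 -p-> S0 -p-> S0 -q-> S0 -r-> S0

S0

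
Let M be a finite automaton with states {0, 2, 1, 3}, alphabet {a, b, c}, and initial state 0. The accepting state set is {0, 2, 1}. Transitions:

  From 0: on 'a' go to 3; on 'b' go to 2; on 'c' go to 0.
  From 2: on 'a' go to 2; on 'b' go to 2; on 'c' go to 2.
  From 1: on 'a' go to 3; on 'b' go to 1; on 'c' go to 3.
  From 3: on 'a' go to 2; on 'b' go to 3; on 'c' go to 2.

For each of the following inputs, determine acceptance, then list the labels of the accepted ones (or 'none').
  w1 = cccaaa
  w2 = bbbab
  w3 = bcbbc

w1: Trace: 0 -c-> 0 -c-> 0 -c-> 0 -a-> 3 -a-> 2 -a-> 2  → end 2, accepted
w2: Trace: 0 -b-> 2 -b-> 2 -b-> 2 -a-> 2 -b-> 2  → end 2, accepted
w3: Trace: 0 -b-> 2 -c-> 2 -b-> 2 -b-> 2 -c-> 2  → end 2, accepted

w1, w2, w3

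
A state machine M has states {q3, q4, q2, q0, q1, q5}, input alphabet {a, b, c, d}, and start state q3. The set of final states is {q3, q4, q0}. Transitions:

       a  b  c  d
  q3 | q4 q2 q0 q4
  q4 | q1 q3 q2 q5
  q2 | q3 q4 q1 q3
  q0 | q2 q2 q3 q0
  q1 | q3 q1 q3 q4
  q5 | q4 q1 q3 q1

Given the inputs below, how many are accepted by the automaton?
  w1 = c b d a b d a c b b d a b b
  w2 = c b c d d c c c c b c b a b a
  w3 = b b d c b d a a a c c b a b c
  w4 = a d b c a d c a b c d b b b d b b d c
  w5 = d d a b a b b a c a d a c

w1: q3 → q0 → q2 → q3 → q4 → q3 → q4 → q1 → q3 → q2 → q4 → q5 → q4 → q3 → q2  → end q2, rejected
w2: q3 → q0 → q2 → q1 → q4 → q5 → q3 → q0 → q3 → q0 → q2 → q1 → q1 → q3 → q2 → q3  → end q3, accepted
w3: q3 → q2 → q4 → q5 → q3 → q2 → q3 → q4 → q1 → q3 → q0 → q3 → q2 → q3 → q2 → q1  → end q1, rejected
w4: q3 → q4 → q5 → q1 → q3 → q4 → q5 → q3 → q4 → q3 → q0 → q0 → q2 → q4 → q3 → q4 → q3 → q2 → q3 → q0  → end q0, accepted
w5: q3 → q4 → q5 → q4 → q3 → q4 → q3 → q2 → q3 → q0 → q2 → q3 → q4 → q2  → end q2, rejected

2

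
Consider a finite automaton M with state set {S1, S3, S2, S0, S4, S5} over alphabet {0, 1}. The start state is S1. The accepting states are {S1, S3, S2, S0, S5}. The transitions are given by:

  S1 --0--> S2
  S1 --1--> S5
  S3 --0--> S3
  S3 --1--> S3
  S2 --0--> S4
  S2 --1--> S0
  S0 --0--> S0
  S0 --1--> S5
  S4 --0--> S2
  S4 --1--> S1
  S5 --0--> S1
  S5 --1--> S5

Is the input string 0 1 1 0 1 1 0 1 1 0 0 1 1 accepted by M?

Yes

start at S1
read '0': S1 → S2
read '1': S2 → S0
read '1': S0 → S5
read '0': S5 → S1
read '1': S1 → S5
read '1': S5 → S5
read '0': S5 → S1
read '1': S1 → S5
read '1': S5 → S5
read '0': S5 → S1
read '0': S1 → S2
read '1': S2 → S0
read '1': S0 → S5
End state S5 is accepting.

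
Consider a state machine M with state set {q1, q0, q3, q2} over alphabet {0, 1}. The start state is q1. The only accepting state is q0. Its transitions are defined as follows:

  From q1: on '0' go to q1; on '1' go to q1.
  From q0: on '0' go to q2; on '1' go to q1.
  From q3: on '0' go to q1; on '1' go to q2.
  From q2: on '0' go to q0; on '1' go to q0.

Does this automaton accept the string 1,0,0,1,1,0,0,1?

No

Trace: q1 -1-> q1 -0-> q1 -0-> q1 -1-> q1 -1-> q1 -0-> q1 -0-> q1 -1-> q1
End state q1 is not accepting.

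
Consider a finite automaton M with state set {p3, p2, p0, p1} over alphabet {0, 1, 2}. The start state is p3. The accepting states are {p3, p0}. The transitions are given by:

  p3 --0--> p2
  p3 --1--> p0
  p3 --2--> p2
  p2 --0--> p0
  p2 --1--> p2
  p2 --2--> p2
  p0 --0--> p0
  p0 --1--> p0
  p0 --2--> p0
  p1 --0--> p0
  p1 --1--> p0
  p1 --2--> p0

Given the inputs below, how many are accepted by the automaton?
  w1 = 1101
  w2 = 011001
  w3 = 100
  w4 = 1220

w1:
  start at p3
  read '1': p3 → p0
  read '1': p0 → p0
  read '0': p0 → p0
  read '1': p0 → p0
  end p0, accepted
w2:
  start at p3
  read '0': p3 → p2
  read '1': p2 → p2
  read '1': p2 → p2
  read '0': p2 → p0
  read '0': p0 → p0
  read '1': p0 → p0
  end p0, accepted
w3:
  start at p3
  read '1': p3 → p0
  read '0': p0 → p0
  read '0': p0 → p0
  end p0, accepted
w4:
  start at p3
  read '1': p3 → p0
  read '2': p0 → p0
  read '2': p0 → p0
  read '0': p0 → p0
  end p0, accepted

4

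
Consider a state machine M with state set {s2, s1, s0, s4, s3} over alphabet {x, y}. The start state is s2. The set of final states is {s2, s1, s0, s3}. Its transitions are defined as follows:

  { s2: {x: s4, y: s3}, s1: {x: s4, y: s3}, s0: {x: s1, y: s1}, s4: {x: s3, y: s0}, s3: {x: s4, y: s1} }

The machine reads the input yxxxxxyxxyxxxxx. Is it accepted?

start at s2
read 'y': s2 → s3
read 'x': s3 → s4
read 'x': s4 → s3
read 'x': s3 → s4
read 'x': s4 → s3
read 'x': s3 → s4
read 'y': s4 → s0
read 'x': s0 → s1
read 'x': s1 → s4
read 'y': s4 → s0
read 'x': s0 → s1
read 'x': s1 → s4
read 'x': s4 → s3
read 'x': s3 → s4
read 'x': s4 → s3
End state s3 is accepting.

Yes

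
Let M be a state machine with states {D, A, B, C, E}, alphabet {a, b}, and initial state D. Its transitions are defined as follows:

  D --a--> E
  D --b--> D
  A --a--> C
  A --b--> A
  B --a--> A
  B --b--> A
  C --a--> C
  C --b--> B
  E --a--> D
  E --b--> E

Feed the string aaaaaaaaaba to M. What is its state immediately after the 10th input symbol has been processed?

E

start at D
read 'a': D → E
read 'a': E → D
read 'a': D → E
read 'a': E → D
read 'a': D → E
read 'a': E → D
read 'a': D → E
read 'a': E → D
read 'a': D → E
read 'b': E → E
After 10 symbols: E.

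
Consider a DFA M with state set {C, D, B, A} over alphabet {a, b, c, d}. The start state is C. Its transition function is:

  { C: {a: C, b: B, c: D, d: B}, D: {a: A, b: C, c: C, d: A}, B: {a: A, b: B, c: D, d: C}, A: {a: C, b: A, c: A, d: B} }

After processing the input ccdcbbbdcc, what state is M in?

Trace: C -c-> D -c-> C -d-> B -c-> D -b-> C -b-> B -b-> B -d-> C -c-> D -c-> C

C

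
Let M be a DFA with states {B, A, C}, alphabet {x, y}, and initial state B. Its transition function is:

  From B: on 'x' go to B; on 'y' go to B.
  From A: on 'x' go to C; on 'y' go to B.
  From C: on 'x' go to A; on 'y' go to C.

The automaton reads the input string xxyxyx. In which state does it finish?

start at B
read 'x': B → B
read 'x': B → B
read 'y': B → B
read 'x': B → B
read 'y': B → B
read 'x': B → B

B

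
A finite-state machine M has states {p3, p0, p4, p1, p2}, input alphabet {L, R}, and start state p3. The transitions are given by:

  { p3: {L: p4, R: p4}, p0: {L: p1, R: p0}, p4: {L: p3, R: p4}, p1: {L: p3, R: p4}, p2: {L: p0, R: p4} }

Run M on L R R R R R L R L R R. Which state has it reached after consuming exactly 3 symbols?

p3 → p4 → p4 → p4
After 3 symbols: p4.

p4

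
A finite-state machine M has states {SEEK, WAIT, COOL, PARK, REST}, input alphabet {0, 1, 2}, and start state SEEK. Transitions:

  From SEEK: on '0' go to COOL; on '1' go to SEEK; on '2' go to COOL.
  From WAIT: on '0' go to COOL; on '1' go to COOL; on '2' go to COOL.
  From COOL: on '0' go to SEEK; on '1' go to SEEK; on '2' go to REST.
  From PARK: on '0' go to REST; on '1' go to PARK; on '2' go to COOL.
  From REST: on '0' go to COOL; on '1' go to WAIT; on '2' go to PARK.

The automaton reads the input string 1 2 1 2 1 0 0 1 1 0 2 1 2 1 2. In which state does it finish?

COOL

Trace: SEEK -1-> SEEK -2-> COOL -1-> SEEK -2-> COOL -1-> SEEK -0-> COOL -0-> SEEK -1-> SEEK -1-> SEEK -0-> COOL -2-> REST -1-> WAIT -2-> COOL -1-> SEEK -2-> COOL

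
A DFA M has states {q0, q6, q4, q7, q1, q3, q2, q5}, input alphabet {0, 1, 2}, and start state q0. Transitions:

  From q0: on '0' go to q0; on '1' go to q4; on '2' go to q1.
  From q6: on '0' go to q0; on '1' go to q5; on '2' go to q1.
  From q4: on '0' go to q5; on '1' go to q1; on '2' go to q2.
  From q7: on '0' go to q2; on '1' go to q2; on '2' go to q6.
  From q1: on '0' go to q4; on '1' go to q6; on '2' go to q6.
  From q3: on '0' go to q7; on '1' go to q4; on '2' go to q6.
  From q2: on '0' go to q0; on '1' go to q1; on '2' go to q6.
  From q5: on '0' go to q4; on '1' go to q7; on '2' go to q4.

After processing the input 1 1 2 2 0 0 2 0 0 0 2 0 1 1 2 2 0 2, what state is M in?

q0 → q4 → q1 → q6 → q1 → q4 → q5 → q4 → q5 → q4 → q5 → q4 → q5 → q7 → q2 → q6 → q1 → q4 → q2

q2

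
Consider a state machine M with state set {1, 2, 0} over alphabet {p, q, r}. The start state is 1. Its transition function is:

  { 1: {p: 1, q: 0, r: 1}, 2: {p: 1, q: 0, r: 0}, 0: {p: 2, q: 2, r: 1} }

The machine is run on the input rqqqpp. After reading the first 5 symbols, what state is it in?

2

Trace: 1 -r-> 1 -q-> 0 -q-> 2 -q-> 0 -p-> 2
After 5 symbols: 2.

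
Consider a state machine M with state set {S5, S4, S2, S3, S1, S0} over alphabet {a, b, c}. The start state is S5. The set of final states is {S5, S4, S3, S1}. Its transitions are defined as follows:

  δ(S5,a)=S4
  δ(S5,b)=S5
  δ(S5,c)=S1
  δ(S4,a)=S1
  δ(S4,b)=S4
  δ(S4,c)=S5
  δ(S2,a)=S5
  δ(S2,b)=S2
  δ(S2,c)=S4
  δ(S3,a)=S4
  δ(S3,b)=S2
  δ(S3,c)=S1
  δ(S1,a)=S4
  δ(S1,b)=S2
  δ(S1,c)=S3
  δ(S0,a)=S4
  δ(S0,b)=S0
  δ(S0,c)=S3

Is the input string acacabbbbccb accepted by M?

No

start at S5
read 'a': S5 → S4
read 'c': S4 → S5
read 'a': S5 → S4
read 'c': S4 → S5
read 'a': S5 → S4
read 'b': S4 → S4
read 'b': S4 → S4
read 'b': S4 → S4
read 'b': S4 → S4
read 'c': S4 → S5
read 'c': S5 → S1
read 'b': S1 → S2
End state S2 is not accepting.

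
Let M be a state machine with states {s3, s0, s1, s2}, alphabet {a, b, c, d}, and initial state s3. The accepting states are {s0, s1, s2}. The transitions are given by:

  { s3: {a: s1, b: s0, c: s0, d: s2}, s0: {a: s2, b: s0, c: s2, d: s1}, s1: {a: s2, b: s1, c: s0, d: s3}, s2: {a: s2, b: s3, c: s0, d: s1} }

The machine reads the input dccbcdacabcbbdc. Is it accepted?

Yes

Trace: s3 -d-> s2 -c-> s0 -c-> s2 -b-> s3 -c-> s0 -d-> s1 -a-> s2 -c-> s0 -a-> s2 -b-> s3 -c-> s0 -b-> s0 -b-> s0 -d-> s1 -c-> s0
End state s0 is accepting.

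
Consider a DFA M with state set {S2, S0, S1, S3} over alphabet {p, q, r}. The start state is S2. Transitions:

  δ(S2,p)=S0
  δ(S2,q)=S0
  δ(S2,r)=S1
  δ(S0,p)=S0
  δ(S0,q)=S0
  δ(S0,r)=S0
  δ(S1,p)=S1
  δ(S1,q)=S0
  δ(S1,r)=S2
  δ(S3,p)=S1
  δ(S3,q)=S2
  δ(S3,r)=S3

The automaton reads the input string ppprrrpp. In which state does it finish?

S0

Trace: S2 -p-> S0 -p-> S0 -p-> S0 -r-> S0 -r-> S0 -r-> S0 -p-> S0 -p-> S0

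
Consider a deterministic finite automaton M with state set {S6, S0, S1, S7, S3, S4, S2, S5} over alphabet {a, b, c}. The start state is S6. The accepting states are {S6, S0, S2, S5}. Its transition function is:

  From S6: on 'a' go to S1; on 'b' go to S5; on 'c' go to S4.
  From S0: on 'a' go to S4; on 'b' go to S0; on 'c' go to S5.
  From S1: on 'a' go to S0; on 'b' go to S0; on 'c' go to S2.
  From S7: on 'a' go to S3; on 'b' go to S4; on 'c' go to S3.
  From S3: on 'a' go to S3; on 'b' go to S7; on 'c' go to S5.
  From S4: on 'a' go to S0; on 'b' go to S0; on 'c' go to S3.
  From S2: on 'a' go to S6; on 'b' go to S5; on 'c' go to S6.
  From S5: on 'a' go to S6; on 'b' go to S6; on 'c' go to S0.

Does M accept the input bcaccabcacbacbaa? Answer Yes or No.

Trace: S6 -b-> S5 -c-> S0 -a-> S4 -c-> S3 -c-> S5 -a-> S6 -b-> S5 -c-> S0 -a-> S4 -c-> S3 -b-> S7 -a-> S3 -c-> S5 -b-> S6 -a-> S1 -a-> S0
End state S0 is accepting.

Yes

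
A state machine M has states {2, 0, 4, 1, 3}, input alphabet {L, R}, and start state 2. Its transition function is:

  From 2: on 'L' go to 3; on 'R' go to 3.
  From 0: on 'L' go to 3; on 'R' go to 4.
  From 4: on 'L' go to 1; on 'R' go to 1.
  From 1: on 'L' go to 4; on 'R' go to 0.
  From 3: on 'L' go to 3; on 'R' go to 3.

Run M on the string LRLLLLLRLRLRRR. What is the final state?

Trace: 2 -L-> 3 -R-> 3 -L-> 3 -L-> 3 -L-> 3 -L-> 3 -L-> 3 -R-> 3 -L-> 3 -R-> 3 -L-> 3 -R-> 3 -R-> 3 -R-> 3

3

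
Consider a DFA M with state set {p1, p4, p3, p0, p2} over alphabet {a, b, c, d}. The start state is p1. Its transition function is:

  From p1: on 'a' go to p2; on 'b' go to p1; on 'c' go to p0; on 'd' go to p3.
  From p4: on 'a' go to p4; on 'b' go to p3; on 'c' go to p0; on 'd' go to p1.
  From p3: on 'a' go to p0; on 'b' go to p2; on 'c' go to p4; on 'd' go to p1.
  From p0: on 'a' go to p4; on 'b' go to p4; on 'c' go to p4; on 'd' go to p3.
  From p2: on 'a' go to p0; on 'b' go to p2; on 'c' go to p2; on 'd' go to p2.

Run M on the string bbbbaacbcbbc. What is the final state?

p1 → p1 → p1 → p1 → p1 → p2 → p0 → p4 → p3 → p4 → p3 → p2 → p2

p2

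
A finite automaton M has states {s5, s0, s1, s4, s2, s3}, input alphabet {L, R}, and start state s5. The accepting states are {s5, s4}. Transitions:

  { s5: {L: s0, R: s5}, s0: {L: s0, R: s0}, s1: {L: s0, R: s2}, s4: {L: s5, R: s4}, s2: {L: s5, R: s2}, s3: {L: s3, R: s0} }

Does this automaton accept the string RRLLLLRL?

No

s5 → s5 → s5 → s0 → s0 → s0 → s0 → s0 → s0
End state s0 is not accepting.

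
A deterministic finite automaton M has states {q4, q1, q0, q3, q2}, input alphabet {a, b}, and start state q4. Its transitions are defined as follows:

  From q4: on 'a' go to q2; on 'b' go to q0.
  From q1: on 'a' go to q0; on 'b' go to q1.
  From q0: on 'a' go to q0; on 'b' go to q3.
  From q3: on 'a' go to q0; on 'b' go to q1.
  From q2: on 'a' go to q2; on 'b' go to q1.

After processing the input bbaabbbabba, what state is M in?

q4 → q0 → q3 → q0 → q0 → q3 → q1 → q1 → q0 → q3 → q1 → q0

q0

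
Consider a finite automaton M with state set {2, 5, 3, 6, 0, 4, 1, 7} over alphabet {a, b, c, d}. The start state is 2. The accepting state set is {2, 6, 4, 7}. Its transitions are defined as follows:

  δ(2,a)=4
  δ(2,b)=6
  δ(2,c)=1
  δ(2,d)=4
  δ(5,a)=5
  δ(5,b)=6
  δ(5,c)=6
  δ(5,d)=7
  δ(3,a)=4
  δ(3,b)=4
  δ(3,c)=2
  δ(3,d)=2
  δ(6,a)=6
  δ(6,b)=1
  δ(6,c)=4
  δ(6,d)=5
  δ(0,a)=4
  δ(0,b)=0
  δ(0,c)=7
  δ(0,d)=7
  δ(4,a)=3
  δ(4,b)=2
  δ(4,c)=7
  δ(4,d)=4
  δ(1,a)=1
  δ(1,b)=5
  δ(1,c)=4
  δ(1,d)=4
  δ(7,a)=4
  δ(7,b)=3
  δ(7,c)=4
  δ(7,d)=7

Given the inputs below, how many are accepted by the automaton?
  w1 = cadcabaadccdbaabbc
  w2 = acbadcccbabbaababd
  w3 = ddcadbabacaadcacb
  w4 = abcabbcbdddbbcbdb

w1: Trace: 2 -c-> 1 -a-> 1 -d-> 4 -c-> 7 -a-> 4 -b-> 2 -a-> 4 -a-> 3 -d-> 2 -c-> 1 -c-> 4 -d-> 4 -b-> 2 -a-> 4 -a-> 3 -b-> 4 -b-> 2 -c-> 1  → end 1, rejected
w2: Trace: 2 -a-> 4 -c-> 7 -b-> 3 -a-> 4 -d-> 4 -c-> 7 -c-> 4 -c-> 7 -b-> 3 -a-> 4 -b-> 2 -b-> 6 -a-> 6 -a-> 6 -b-> 1 -a-> 1 -b-> 5 -d-> 7  → end 7, accepted
w3: Trace: 2 -d-> 4 -d-> 4 -c-> 7 -a-> 4 -d-> 4 -b-> 2 -a-> 4 -b-> 2 -a-> 4 -c-> 7 -a-> 4 -a-> 3 -d-> 2 -c-> 1 -a-> 1 -c-> 4 -b-> 2  → end 2, accepted
w4: Trace: 2 -a-> 4 -b-> 2 -c-> 1 -a-> 1 -b-> 5 -b-> 6 -c-> 4 -b-> 2 -d-> 4 -d-> 4 -d-> 4 -b-> 2 -b-> 6 -c-> 4 -b-> 2 -d-> 4 -b-> 2  → end 2, accepted

3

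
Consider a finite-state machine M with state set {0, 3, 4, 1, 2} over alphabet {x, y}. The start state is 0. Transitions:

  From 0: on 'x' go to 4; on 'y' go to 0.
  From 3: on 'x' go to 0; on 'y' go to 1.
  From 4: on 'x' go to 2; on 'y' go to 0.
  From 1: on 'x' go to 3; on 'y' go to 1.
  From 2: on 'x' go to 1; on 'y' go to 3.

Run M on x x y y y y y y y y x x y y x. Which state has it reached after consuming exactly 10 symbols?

1

start at 0
read 'x': 0 → 4
read 'x': 4 → 2
read 'y': 2 → 3
read 'y': 3 → 1
read 'y': 1 → 1
read 'y': 1 → 1
read 'y': 1 → 1
read 'y': 1 → 1
read 'y': 1 → 1
read 'y': 1 → 1
After 10 symbols: 1.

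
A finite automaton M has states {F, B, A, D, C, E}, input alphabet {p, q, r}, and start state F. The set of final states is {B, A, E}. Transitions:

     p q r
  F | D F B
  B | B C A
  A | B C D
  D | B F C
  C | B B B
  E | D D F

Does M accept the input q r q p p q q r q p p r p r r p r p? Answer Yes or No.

Yes

Trace: F -q-> F -r-> B -q-> C -p-> B -p-> B -q-> C -q-> B -r-> A -q-> C -p-> B -p-> B -r-> A -p-> B -r-> A -r-> D -p-> B -r-> A -p-> B
End state B is accepting.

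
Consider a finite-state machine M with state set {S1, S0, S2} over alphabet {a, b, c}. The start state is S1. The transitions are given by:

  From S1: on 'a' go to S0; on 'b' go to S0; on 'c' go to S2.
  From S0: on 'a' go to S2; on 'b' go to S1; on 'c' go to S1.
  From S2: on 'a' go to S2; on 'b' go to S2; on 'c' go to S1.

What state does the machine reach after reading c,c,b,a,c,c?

start at S1
read 'c': S1 → S2
read 'c': S2 → S1
read 'b': S1 → S0
read 'a': S0 → S2
read 'c': S2 → S1
read 'c': S1 → S2

S2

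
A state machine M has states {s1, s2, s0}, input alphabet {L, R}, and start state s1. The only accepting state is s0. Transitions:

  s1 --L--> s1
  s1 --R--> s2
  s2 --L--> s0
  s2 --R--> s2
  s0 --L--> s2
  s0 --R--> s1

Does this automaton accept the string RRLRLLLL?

s1 → s2 → s2 → s0 → s1 → s1 → s1 → s1 → s1
End state s1 is not accepting.

No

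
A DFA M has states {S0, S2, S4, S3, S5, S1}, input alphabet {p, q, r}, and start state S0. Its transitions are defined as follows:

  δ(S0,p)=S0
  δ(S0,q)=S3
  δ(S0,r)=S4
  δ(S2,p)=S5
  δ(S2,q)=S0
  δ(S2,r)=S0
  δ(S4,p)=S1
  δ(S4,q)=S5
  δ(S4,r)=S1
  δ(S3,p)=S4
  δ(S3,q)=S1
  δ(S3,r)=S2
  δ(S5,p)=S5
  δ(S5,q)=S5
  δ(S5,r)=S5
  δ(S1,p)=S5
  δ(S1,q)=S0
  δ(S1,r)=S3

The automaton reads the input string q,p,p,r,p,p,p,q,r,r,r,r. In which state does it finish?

start at S0
read 'q': S0 → S3
read 'p': S3 → S4
read 'p': S4 → S1
read 'r': S1 → S3
read 'p': S3 → S4
read 'p': S4 → S1
read 'p': S1 → S5
read 'q': S5 → S5
read 'r': S5 → S5
read 'r': S5 → S5
read 'r': S5 → S5
read 'r': S5 → S5

S5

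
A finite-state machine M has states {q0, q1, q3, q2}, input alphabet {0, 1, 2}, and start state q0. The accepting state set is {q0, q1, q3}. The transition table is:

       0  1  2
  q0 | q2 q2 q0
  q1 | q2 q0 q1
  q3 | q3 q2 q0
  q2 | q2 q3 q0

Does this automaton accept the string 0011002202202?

Trace: q0 -0-> q2 -0-> q2 -1-> q3 -1-> q2 -0-> q2 -0-> q2 -2-> q0 -2-> q0 -0-> q2 -2-> q0 -2-> q0 -0-> q2 -2-> q0
End state q0 is accepting.

Yes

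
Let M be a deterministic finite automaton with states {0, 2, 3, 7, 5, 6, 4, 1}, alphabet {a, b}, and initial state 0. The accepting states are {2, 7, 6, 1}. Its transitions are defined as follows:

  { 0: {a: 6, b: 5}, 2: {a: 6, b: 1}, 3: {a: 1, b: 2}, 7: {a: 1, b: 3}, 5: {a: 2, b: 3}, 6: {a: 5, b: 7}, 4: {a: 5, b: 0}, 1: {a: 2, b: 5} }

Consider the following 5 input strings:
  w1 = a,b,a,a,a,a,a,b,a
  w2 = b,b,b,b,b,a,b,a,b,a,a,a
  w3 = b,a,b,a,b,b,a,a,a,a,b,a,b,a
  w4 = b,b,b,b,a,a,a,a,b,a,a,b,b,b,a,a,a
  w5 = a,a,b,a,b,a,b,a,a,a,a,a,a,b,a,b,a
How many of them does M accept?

w1: 0 → 6 → 7 → 1 → 2 → 6 → 5 → 2 → 1 → 2  → end 2, accepted
w2: 0 → 5 → 3 → 2 → 1 → 5 → 2 → 1 → 2 → 1 → 2 → 6 → 5  → end 5, rejected
w3: 0 → 5 → 2 → 1 → 2 → 1 → 5 → 2 → 6 → 5 → 2 → 1 → 2 → 1 → 2  → end 2, accepted
w4: 0 → 5 → 3 → 2 → 1 → 2 → 6 → 5 → 2 → 1 → 2 → 6 → 7 → 3 → 2 → 6 → 5 → 2  → end 2, accepted
w5: 0 → 6 → 5 → 3 → 1 → 5 → 2 → 1 → 2 → 6 → 5 → 2 → 6 → 5 → 3 → 1 → 5 → 2  → end 2, accepted

4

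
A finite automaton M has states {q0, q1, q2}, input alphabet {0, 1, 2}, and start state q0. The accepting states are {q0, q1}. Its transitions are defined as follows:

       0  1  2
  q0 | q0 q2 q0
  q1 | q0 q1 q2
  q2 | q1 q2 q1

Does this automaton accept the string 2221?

Trace: q0 -2-> q0 -2-> q0 -2-> q0 -1-> q2
End state q2 is not accepting.

No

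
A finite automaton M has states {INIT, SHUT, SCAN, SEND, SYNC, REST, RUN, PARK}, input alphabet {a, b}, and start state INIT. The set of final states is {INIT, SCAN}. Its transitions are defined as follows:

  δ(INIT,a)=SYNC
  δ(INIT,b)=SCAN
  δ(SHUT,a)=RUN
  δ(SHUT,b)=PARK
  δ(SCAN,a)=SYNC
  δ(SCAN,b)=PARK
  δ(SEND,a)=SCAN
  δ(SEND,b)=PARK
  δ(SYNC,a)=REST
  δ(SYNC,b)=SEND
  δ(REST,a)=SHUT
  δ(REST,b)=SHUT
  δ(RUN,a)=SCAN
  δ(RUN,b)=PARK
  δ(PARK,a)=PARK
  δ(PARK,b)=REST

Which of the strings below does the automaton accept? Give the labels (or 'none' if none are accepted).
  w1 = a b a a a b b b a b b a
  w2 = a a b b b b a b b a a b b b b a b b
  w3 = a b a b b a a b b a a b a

none

w1:
  start at INIT
  read 'a': INIT → SYNC
  read 'b': SYNC → SEND
  read 'a': SEND → SCAN
  read 'a': SCAN → SYNC
  read 'a': SYNC → REST
  read 'b': REST → SHUT
  read 'b': SHUT → PARK
  read 'b': PARK → REST
  read 'a': REST → SHUT
  read 'b': SHUT → PARK
  read 'b': PARK → REST
  read 'a': REST → SHUT
  end SHUT, rejected
w2:
  start at INIT
  read 'a': INIT → SYNC
  read 'a': SYNC → REST
  read 'b': REST → SHUT
  read 'b': SHUT → PARK
  read 'b': PARK → REST
  read 'b': REST → SHUT
  read 'a': SHUT → RUN
  read 'b': RUN → PARK
  read 'b': PARK → REST
  read 'a': REST → SHUT
  read 'a': SHUT → RUN
  read 'b': RUN → PARK
  read 'b': PARK → REST
  read 'b': REST → SHUT
  read 'b': SHUT → PARK
  read 'a': PARK → PARK
  read 'b': PARK → REST
  read 'b': REST → SHUT
  end SHUT, rejected
w3:
  start at INIT
  read 'a': INIT → SYNC
  read 'b': SYNC → SEND
  read 'a': SEND → SCAN
  read 'b': SCAN → PARK
  read 'b': PARK → REST
  read 'a': REST → SHUT
  read 'a': SHUT → RUN
  read 'b': RUN → PARK
  read 'b': PARK → REST
  read 'a': REST → SHUT
  read 'a': SHUT → RUN
  read 'b': RUN → PARK
  read 'a': PARK → PARK
  end PARK, rejected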